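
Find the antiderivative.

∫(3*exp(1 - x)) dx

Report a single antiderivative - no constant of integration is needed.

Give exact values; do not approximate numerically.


Answer: -3*exp(1 - x).


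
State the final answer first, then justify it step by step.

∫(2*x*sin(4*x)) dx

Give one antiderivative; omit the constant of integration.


The answer is -x*cos(4*x)/2 + sin(4*x)/8.
Step 1. Integrate ∫(2*x*sin(4*x)) dx by parts with u = x, dv = (2*sin(4*x)) dx, so v = -cos(4*x)/2: now -x*cos(4*x)/2 + ∫(cos(4*x)/2) dx.
Step 2. Evaluate the standard form: now -x*cos(4*x)/2 + sin(4*x)/8.
Answer: -x*cos(4*x)/2 + sin(4*x)/8.


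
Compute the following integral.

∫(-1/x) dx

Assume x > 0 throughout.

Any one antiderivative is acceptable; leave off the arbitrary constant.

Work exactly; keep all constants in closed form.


Answer: -log(x).


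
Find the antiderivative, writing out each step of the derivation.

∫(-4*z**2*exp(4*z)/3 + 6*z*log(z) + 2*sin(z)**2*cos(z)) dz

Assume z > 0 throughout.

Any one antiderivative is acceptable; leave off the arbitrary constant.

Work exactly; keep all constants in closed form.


Step 1. Rewrite: now ∫(6*z*log(z)) dz + ∫(-4*z**2*exp(4*z)/3) dz + ∫(2*sin(z)**2*cos(z)) dz.
Step 2. Integrate ∫(-4*z**2*exp(4*z)/3) dz by parts with u = z**2, dv = (-4*exp(4*z)/3) dz, so v = -exp(4*z)/3: now -z**2*exp(4*z)/3 + ∫(2*z*exp(4*z)/3) dz + ∫(6*z*log(z)) dz + ∫(2*sin(z)**2*cos(z)) dz.
Step 3. Integrate ∫(2*z*exp(4*z)/3) dz by parts with u = z, dv = (2*exp(4*z)/3) dz, so v = exp(4*z)/6: now -z**2*exp(4*z)/3 + z*exp(4*z)/6 + ∫(6*z*log(z)) dz + ∫(2*sin(z)**2*cos(z)) dz + ∫(-exp(4*z)/6) dz.
Step 4. Evaluate the standard form: now -z**2*exp(4*z)/3 + z*exp(4*z)/6 - exp(4*z)/24 + ∫(6*z*log(z)) dz + ∫(2*sin(z)**2*cos(z)) dz.
Step 5. Integrate ∫(6*z*log(z)) dz by parts with u = log(z), dv = (6*z) dz, so v = 3*z**2 [assuming z > 0]: now -z**2*exp(4*z)/3 + 3*z**2*log(z) + z*exp(4*z)/6 - exp(4*z)/24 + ∫(-3*z) dz + ∫(2*sin(z)**2*cos(z)) dz.
Step 6. Evaluate the standard form: now -z**2*exp(4*z)/3 + 3*z**2*log(z) - 3*z**2/2 + z*exp(4*z)/6 - exp(4*z)/24 + ∫(2*sin(z)**2*cos(z)) dz.
Step 7. Substitute u = sin(z), turning ∫(2*sin(z)**2*cos(z)) dz into ∫(2*u**2) du: now -z**2*exp(4*z)/3 + 3*z**2*log(z) - 3*z**2/2 + z*exp(4*z)/6 - exp(4*z)/24 + ∫(2*u**2) du.
Step 8. Evaluate the standard form: now 2*u**3/3 - z**2*exp(4*z)/3 + 3*z**2*log(z) - 3*z**2/2 + z*exp(4*z)/6 - exp(4*z)/24.
Step 9. Substitute back u = sin(z): now -z**2*exp(4*z)/3 + 3*z**2*log(z) - 3*z**2/2 + z*exp(4*z)/6 - exp(4*z)/24 + 2*sin(z)**3/3.
Answer: -z**2*exp(4*z)/3 + 3*z**2*log(z) - 3*z**2/2 + z*exp(4*z)/6 - exp(4*z)/24 + 2*sin(z)**3/3.


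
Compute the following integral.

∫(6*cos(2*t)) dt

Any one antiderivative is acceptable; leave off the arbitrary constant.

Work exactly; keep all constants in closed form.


Answer: 3*sin(2*t).


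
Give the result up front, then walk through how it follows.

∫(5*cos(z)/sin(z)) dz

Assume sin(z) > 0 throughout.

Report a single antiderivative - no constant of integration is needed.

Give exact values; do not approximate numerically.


The answer is 5*log(sin(z)).
Step 1. Substitute u = sin(z), turning ∫(5*cos(z)/sin(z)) dz into ∫(5/u) du: now ∫(5/u) du.
Step 2. Evaluate the standard form [assuming u > 0]: now 5*log(u).
Step 3. Substitute back u = sin(z): now 5*log(sin(z)).
Answer: 5*log(sin(z)).


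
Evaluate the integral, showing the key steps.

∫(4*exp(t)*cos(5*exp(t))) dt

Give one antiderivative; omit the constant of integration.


Step 1. Substitute u = exp(t), turning ∫(4*exp(t)*cos(5*exp(t))) dt into ∫(4*cos(5*u)) du: now ∫(4*cos(5*u)) du.
Step 2. Evaluate the standard form: now 4*sin(5*u)/5.
Step 3. Substitute back u = exp(t): now 4*sin(5*exp(t))/5.
Answer: 4*sin(5*exp(t))/5.


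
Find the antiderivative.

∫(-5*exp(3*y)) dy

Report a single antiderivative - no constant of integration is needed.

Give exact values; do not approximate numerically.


Answer: -5*exp(3*y)/3.


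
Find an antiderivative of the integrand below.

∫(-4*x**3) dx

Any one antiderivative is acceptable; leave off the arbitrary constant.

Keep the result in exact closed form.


Answer: -x**4.


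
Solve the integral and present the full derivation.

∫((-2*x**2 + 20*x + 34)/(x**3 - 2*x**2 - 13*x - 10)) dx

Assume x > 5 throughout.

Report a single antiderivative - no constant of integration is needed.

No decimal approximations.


Step 1. Decompose ∫((-2*x**2 + 20*x + 34)/(x**3 - 2*x**2 - 13*x - 10)) dx by partial fractions, (-2*x**2 + 20*x + 34)/(x**3 - 2*x**2 - 13*x - 10) = -2/(x + 2) - 2/(x + 1) + 2/(x - 5): now ∫(2/(x - 5)) dx + ∫(-2/(x + 1)) dx + ∫(-2/(x + 2)) dx.
Step 2. Evaluate the standard form [assuming x > -2]: now -2*log(x + 2) + ∫(2/(x - 5)) dx + ∫(-2/(x + 1)) dx.
Step 3. Evaluate the standard form [assuming x > -1]: now -2*log(x + 1) - 2*log(x + 2) + ∫(2/(x - 5)) dx.
Step 4. Evaluate the standard form [assuming x > 5]: now 2*log(x - 5) - 2*log(x + 1) - 2*log(x + 2).
Answer: 2*log(x - 5) - 2*log(x + 1) - 2*log(x + 2).


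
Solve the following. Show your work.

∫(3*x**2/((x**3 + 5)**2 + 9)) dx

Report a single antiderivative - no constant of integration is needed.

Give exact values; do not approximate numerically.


Step 1. Substitute u = x**3 + 5, turning ∫(3*x**2/((x**3 + 5)**2 + 9)) dx into ∫(1/(u**2 + 9)) du: now ∫(1/(u**2 + 9)) du.
Step 2. Evaluate the standard form: now atan(u/3)/3.
Step 3. Substitute back u = x**3 + 5: now atan(x**3/3 + 5/3)/3.
Answer: atan(x**3/3 + 5/3)/3.


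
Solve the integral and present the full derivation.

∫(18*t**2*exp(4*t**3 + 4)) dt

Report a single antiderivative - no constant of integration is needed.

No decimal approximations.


Step 1. Substitute u = t**3 + 1, turning ∫(18*t**2*exp(4*t**3 + 4)) dt into ∫(6*exp(4*u)) du: now ∫(6*exp(4*u)) du.
Step 2. Evaluate the standard form: now 3*exp(4*u)/2.
Step 3. Substitute back u = t**3 + 1: now 3*exp(4*t**3 + 4)/2.
Answer: 3*exp(4*t**3 + 4)/2.


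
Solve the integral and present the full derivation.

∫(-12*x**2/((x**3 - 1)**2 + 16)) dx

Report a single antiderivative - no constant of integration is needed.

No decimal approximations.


Step 1. Substitute u = x**3 - 1, turning ∫(-12*x**2/((x**3 - 1)**2 + 16)) dx into ∫(-4/(u**2 + 16)) du: now ∫(-4/(u**2 + 16)) du.
Step 2. Evaluate the standard form: now -atan(u/4).
Step 3. Substitute back u = x**3 - 1: now -atan(x**3/4 - 1/4).
Answer: -atan(x**3/4 - 1/4).


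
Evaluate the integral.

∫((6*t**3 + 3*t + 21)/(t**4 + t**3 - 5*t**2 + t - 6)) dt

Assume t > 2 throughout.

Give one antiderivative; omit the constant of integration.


Answer: 3*log(t - 2) + 3*log(t + 3) - 3*atan(t).


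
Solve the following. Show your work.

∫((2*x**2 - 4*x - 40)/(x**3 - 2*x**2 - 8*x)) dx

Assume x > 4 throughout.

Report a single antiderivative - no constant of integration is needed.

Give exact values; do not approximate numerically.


Step 1. Decompose ∫((2*x**2 - 4*x - 40)/(x**3 - 2*x**2 - 8*x)) dx by partial fractions, (2*x**2 - 4*x - 40)/(x**3 - 2*x**2 - 8*x) = -2/(x + 2) - 1/(x - 4) + 5/x: now ∫(5/x) dx + ∫(-1/(x - 4)) dx + ∫(-2/(x + 2)) dx.
Step 2. Evaluate the standard form [assuming x > -2]: now -2*log(x + 2) + ∫(5/x) dx + ∫(-1/(x - 4)) dx.
Step 3. Evaluate the standard form [assuming x > 0]: now 5*log(x) - 2*log(x + 2) + ∫(-1/(x - 4)) dx.
Step 4. Evaluate the standard form [assuming x > 4]: now 5*log(x) - log(x - 4) - 2*log(x + 2).
Answer: 5*log(x) - log(x - 4) - 2*log(x + 2).


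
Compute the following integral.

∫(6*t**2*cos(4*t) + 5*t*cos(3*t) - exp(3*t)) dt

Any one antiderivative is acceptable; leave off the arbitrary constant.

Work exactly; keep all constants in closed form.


Answer: 3*t**2*sin(4*t)/2 + 5*t*sin(3*t)/3 + 3*t*cos(4*t)/4 - exp(3*t)/3 - 3*sin(4*t)/16 + 5*cos(3*t)/9.


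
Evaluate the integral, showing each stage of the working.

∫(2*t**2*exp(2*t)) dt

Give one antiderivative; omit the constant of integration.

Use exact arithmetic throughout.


Step 1. Integrate ∫(2*t**2*exp(2*t)) dt by parts with u = t**2, dv = (2*exp(2*t)) dt, so v = exp(2*t): now t**2*exp(2*t) + ∫(-2*t*exp(2*t)) dt.
Step 2. Integrate ∫(-2*t*exp(2*t)) dt by parts with u = t, dv = (-2*exp(2*t)) dt, so v = -exp(2*t): now t**2*exp(2*t) - t*exp(2*t) + ∫(exp(2*t)) dt.
Step 3. Evaluate the standard form: now t**2*exp(2*t) - t*exp(2*t) + exp(2*t)/2.
Answer: t**2*exp(2*t) - t*exp(2*t) + exp(2*t)/2.


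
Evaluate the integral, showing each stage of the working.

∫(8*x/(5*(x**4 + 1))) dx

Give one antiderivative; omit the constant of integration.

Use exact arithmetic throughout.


Step 1. Substitute u = x**2, turning ∫(8*x/(5*(x**4 + 1))) dx into ∫(4/(5*(u**2 + 1))) du: now ∫(4/(5*(u**2 + 1))) du.
Step 2. Evaluate the standard form: now 4*atan(u)/5.
Step 3. Substitute back u = x**2: now 4*atan(x**2)/5.
Answer: 4*atan(x**2)/5.


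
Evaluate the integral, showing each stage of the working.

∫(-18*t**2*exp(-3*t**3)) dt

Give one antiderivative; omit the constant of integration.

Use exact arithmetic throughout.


Step 1. Substitute u = t**3, turning ∫(-18*t**2*exp(-3*t**3)) dt into ∫(-6*exp(-3*u)) du: now ∫(-6*exp(-3*u)) du.
Step 2. Evaluate the standard form: now 2*exp(-3*u).
Step 3. Substitute back u = t**3: now 2*exp(-3*t**3).
Answer: 2*exp(-3*t**3).


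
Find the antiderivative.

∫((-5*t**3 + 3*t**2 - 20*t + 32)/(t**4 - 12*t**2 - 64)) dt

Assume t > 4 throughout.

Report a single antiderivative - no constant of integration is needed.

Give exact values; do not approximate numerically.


Answer: -2*log(t - 4) - 3*log(t + 4) - atan(t/2)/2.


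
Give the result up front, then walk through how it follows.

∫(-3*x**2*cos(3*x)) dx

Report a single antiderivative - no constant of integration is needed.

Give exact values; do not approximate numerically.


The answer is -x**2*sin(3*x) - 2*x*cos(3*x)/3 + 2*sin(3*x)/9.
Step 1. Integrate ∫(-3*x**2*cos(3*x)) dx by parts with u = x**2, dv = (-3*cos(3*x)) dx, so v = -sin(3*x): now -x**2*sin(3*x) + ∫(2*x*sin(3*x)) dx.
Step 2. Integrate ∫(2*x*sin(3*x)) dx by parts with u = x, dv = (2*sin(3*x)) dx, so v = -2*cos(3*x)/3: now -x**2*sin(3*x) - 2*x*cos(3*x)/3 + ∫(2*cos(3*x)/3) dx.
Step 3. Evaluate the standard form: now -x**2*sin(3*x) - 2*x*cos(3*x)/3 + 2*sin(3*x)/9.
Answer: -x**2*sin(3*x) - 2*x*cos(3*x)/3 + 2*sin(3*x)/9.


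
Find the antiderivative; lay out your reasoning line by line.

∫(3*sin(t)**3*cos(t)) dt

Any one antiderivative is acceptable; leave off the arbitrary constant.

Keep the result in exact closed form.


Step 1. Substitute u = sin(t), turning ∫(3*sin(t)**3*cos(t)) dt into ∫(3*u**3) du: now ∫(3*u**3) du.
Step 2. Evaluate the standard form: now 3*u**4/4.
Step 3. Substitute back u = sin(t): now 3*sin(t)**4/4.
Answer: 3*sin(t)**4/4.


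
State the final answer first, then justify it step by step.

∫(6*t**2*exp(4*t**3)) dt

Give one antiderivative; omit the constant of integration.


The answer is exp(4*t**3)/2.
Step 1. Substitute u = t**3, turning ∫(6*t**2*exp(4*t**3)) dt into ∫(2*exp(4*u)) du: now ∫(2*exp(4*u)) du.
Step 2. Evaluate the standard form: now exp(4*u)/2.
Step 3. Substitute back u = t**3: now exp(4*t**3)/2.
Answer: exp(4*t**3)/2.


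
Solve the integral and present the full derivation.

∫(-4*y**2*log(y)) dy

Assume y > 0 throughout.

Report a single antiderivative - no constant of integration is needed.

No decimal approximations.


Step 1. Integrate ∫(-4*y**2*log(y)) dy by parts with u = log(y), dv = (-4*y**2) dy, so v = -4*y**3/3 [assuming y > 0]: now -4*y**3*log(y)/3 + ∫(4*y**2/3) dy.
Step 2. Evaluate the standard form: now -4*y**3*log(y)/3 + 4*y**3/9.
Answer: -4*y**3*log(y)/3 + 4*y**3/9.


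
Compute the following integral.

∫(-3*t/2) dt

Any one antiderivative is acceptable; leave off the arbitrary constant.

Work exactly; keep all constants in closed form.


Answer: -3*t**2/4.


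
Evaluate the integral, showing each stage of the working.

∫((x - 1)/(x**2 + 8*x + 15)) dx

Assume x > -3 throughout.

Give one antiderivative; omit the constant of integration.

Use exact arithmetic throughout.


Step 1. Decompose ∫((x - 1)/(x**2 + 8*x + 15)) dx by partial fractions, (x - 1)/(x**2 + 8*x + 15) = 3/(x + 5) - 2/(x + 3): now ∫(-2/(x + 3)) dx + ∫(3/(x + 5)) dx.
Step 2. Evaluate the standard form [assuming x > -3]: now -2*log(x + 3) + ∫(3/(x + 5)) dx.
Step 3. Evaluate the standard form [assuming x > -5]: now -2*log(x + 3) + 3*log(x + 5).
Answer: -2*log(x + 3) + 3*log(x + 5).


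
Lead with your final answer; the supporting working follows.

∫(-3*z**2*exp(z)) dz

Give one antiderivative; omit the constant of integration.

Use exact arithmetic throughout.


The answer is -3*z**2*exp(z) + 6*z*exp(z) - 6*exp(z).
Step 1. Integrate ∫(-3*z**2*exp(z)) dz by parts with u = z**2, dv = (-3*exp(z)) dz, so v = -3*exp(z): now -3*z**2*exp(z) + ∫(6*z*exp(z)) dz.
Step 2. Integrate ∫(6*z*exp(z)) dz by parts with u = z, dv = (6*exp(z)) dz, so v = 6*exp(z): now -3*z**2*exp(z) + 6*z*exp(z) + ∫(-6*exp(z)) dz.
Step 3. Evaluate the standard form: now -3*z**2*exp(z) + 6*z*exp(z) - 6*exp(z).
Answer: -3*z**2*exp(z) + 6*z*exp(z) - 6*exp(z).


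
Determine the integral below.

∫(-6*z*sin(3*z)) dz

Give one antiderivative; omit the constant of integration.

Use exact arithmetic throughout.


Answer: 2*z*cos(3*z) - 2*sin(3*z)/3.


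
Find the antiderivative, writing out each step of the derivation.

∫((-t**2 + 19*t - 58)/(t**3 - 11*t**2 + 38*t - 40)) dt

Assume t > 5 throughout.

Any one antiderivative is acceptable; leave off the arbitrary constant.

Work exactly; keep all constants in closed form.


Step 1. Decompose ∫((-t**2 + 19*t - 58)/(t**3 - 11*t**2 + 38*t - 40)) dt by partial fractions, (-t**2 + 19*t - 58)/(t**3 - 11*t**2 + 38*t - 40) = -4/(t - 2) - 1/(t - 4) + 4/(t - 5): now ∫(4/(t - 5)) dt + ∫(-1/(t - 4)) dt + ∫(-4/(t - 2)) dt.
Step 2. Evaluate the standard form [assuming t > 5]: now 4*log(t - 5) + ∫(-1/(t - 4)) dt + ∫(-4/(t - 2)) dt.
Step 3. Evaluate the standard form [assuming t > 2]: now 4*log(t - 5) - 4*log(t - 2) + ∫(-1/(t - 4)) dt.
Step 4. Evaluate the standard form [assuming t > 4]: now 4*log(t - 5) - log(t - 4) - 4*log(t - 2).
Answer: 4*log(t - 5) - log(t - 4) - 4*log(t - 2).


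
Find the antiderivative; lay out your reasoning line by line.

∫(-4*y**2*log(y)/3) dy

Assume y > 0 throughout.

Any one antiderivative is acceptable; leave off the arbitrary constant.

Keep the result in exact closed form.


Step 1. Integrate ∫(-4*y**2*log(y)/3) dy by parts with u = log(y), dv = (-4*y**2/3) dy, so v = -4*y**3/9 [assuming y > 0]: now -4*y**3*log(y)/9 + ∫(4*y**2/9) dy.
Step 2. Evaluate the standard form: now -4*y**3*log(y)/9 + 4*y**3/27.
Answer: -4*y**3*log(y)/9 + 4*y**3/27.


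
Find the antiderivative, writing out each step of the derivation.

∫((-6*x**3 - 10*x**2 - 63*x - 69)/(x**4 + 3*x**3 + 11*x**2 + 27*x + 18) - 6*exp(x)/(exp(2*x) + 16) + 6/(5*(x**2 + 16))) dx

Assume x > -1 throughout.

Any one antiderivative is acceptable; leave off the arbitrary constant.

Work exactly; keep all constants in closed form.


Step 1. Rewrite: now ∫(-6*exp(x)/(exp(2*x) + 16)) dx + ∫((-6*x**3 - 10*x**2 - 63*x - 69)/(x**4 + 3*x**3 + 11*x**2 + 27*x + 18)) dx + ∫(6/(5*(x**2 + 16))) dx.
Step 2. Decompose ∫((-6*x**3 - 10*x**2 - 63*x - 69)/(x**4 + 3*x**3 + 11*x**2 + 27*x + 18)) dx by partial fractions, (-6*x**3 - 10*x**2 - 63*x - 69)/(x**4 + 3*x**3 + 11*x**2 + 27*x + 18) = -3/(x**2 + 9) - 5/(x + 2) - 1/(x + 1): now ∫(-6*exp(x)/(exp(2*x) + 16)) dx + ∫(-1/(x + 1)) dx + ∫(-5/(x + 2)) dx + ∫(-3/(x**2 + 9)) dx + ∫(6/(5*(x**2 + 16))) dx.
Step 3. Evaluate the standard form [assuming x > -2]: now -5*log(x + 2) + ∫(-6*exp(x)/(exp(2*x) + 16)) dx + ∫(-1/(x + 1)) dx + ∫(-3/(x**2 + 9)) dx + ∫(6/(5*(x**2 + 16))) dx.
Step 4. Evaluate the standard form [assuming x > -1]: now -log(x + 1) - 5*log(x + 2) + ∫(-6*exp(x)/(exp(2*x) + 16)) dx + ∫(-3/(x**2 + 9)) dx + ∫(6/(5*(x**2 + 16))) dx.
Step 5. Evaluate the standard form: now -log(x + 1) - 5*log(x + 2) - atan(x/3) + ∫(-6*exp(x)/(exp(2*x) + 16)) dx + ∫(6/(5*(x**2 + 16))) dx.
Step 6. Evaluate the standard form: now -log(x + 1) - 5*log(x + 2) + 3*atan(x/4)/10 - atan(x/3) + ∫(-6*exp(x)/(exp(2*x) + 16)) dx.
Step 7. Substitute u = exp(x), turning ∫(-6*exp(x)/(exp(2*x) + 16)) dx into ∫(-6/(u**2 + 16)) du: now -log(x + 1) - 5*log(x + 2) + 3*atan(x/4)/10 - atan(x/3) + ∫(-6/(u**2 + 16)) du.
Step 8. Evaluate the standard form: now -log(x + 1) - 5*log(x + 2) - 3*atan(u/4)/2 + 3*atan(x/4)/10 - atan(x/3).
Step 9. Substitute back u = exp(x): now -log(x + 1) - 5*log(x + 2) + 3*atan(x/4)/10 - atan(x/3) - 3*atan(exp(x)/4)/2.
Answer: -log(x + 1) - 5*log(x + 2) + 3*atan(x/4)/10 - atan(x/3) - 3*atan(exp(x)/4)/2.


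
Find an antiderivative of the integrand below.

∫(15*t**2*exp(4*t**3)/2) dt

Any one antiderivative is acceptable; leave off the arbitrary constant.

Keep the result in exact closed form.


Answer: 5*exp(4*t**3)/8.


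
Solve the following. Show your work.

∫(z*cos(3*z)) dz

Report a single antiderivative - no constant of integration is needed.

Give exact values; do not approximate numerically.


Step 1. Integrate ∫(z*cos(3*z)) dz by parts with u = z, dv = (cos(3*z)) dz, so v = sin(3*z)/3: now z*sin(3*z)/3 + ∫(-sin(3*z)/3) dz.
Step 2. Evaluate the standard form: now z*sin(3*z)/3 + cos(3*z)/9.
Answer: z*sin(3*z)/3 + cos(3*z)/9.


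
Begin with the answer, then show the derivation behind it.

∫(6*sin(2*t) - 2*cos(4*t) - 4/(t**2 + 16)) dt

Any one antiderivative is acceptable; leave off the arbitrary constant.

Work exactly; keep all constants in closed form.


The answer is -sin(4*t)/2 - 3*cos(2*t) - atan(t/4).
Step 1. Rewrite: now ∫(-4/(t**2 + 16)) dt + ∫(6*sin(2*t)) dt + ∫(-2*cos(4*t)) dt.
Step 2. Evaluate the standard form: now -atan(t/4) + ∫(6*sin(2*t)) dt + ∫(-2*cos(4*t)) dt.
Step 3. Evaluate the standard form: now -sin(4*t)/2 - atan(t/4) + ∫(6*sin(2*t)) dt.
Step 4. Evaluate the standard form: now -sin(4*t)/2 - 3*cos(2*t) - atan(t/4).
Answer: -sin(4*t)/2 - 3*cos(2*t) - atan(t/4).


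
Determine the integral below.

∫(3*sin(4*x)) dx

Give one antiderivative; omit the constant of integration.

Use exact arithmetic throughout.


Answer: -3*cos(4*x)/4.


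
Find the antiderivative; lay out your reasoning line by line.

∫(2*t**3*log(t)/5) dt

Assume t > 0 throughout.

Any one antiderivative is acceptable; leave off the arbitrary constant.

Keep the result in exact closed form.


Step 1. Integrate ∫(2*t**3*log(t)/5) dt by parts with u = log(t), dv = (2*t**3/5) dt, so v = t**4/10 [assuming t > 0]: now t**4*log(t)/10 + ∫(-t**3/10) dt.
Step 2. Evaluate the standard form: now t**4*log(t)/10 - t**4/40.
Answer: t**4*log(t)/10 - t**4/40.


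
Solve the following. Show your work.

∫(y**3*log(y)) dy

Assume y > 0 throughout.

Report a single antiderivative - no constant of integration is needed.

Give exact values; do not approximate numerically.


Step 1. Integrate ∫(y**3*log(y)) dy by parts with u = log(y), dv = (y**3) dy, so v = y**4/4 [assuming y > 0]: now y**4*log(y)/4 + ∫(-y**3/4) dy.
Step 2. Evaluate the standard form: now y**4*log(y)/4 - y**4/16.
Answer: y**4*log(y)/4 - y**4/16.


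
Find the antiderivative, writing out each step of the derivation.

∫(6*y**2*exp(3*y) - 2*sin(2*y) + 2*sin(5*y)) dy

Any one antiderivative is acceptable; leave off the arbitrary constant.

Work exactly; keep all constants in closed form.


Step 1. Rewrite: now ∫(6*y**2*exp(3*y)) dy + ∫(-2*sin(2*y)) dy + ∫(2*sin(5*y)) dy.
Step 2. Evaluate the standard form: now cos(2*y) + ∫(6*y**2*exp(3*y)) dy + ∫(2*sin(5*y)) dy.
Step 3. Evaluate the standard form: now cos(2*y) - 2*cos(5*y)/5 + ∫(6*y**2*exp(3*y)) dy.
Step 4. Integrate ∫(6*y**2*exp(3*y)) dy by parts with u = y**2, dv = (6*exp(3*y)) dy, so v = 2*exp(3*y): now 2*y**2*exp(3*y) + cos(2*y) - 2*cos(5*y)/5 + ∫(-4*y*exp(3*y)) dy.
Step 5. Integrate ∫(-4*y*exp(3*y)) dy by parts with u = y, dv = (-4*exp(3*y)) dy, so v = -4*exp(3*y)/3: now 2*y**2*exp(3*y) - 4*y*exp(3*y)/3 + cos(2*y) - 2*cos(5*y)/5 + ∫(4*exp(3*y)/3) dy.
Step 6. Evaluate the standard form: now 2*y**2*exp(3*y) - 4*y*exp(3*y)/3 + 4*exp(3*y)/9 + cos(2*y) - 2*cos(5*y)/5.
Answer: 2*y**2*exp(3*y) - 4*y*exp(3*y)/3 + 4*exp(3*y)/9 + cos(2*y) - 2*cos(5*y)/5.


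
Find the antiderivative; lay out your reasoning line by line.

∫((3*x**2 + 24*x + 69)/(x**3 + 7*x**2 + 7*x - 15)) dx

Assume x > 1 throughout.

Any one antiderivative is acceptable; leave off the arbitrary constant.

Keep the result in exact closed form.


Step 1. Decompose ∫((3*x**2 + 24*x + 69)/(x**3 + 7*x**2 + 7*x - 15)) dx by partial fractions, (3*x**2 + 24*x + 69)/(x**3 + 7*x**2 + 7*x - 15) = 2/(x + 5) - 3/(x + 3) + 4/(x - 1): now ∫(4/(x - 1)) dx + ∫(-3/(x + 3)) dx + ∫(2/(x + 5)) dx.
Step 2. Evaluate the standard form [assuming x > -3]: now -3*log(x + 3) + ∫(4/(x - 1)) dx + ∫(2/(x + 5)) dx.
Step 3. Evaluate the standard form [assuming x > 1]: now 4*log(x - 1) - 3*log(x + 3) + ∫(2/(x + 5)) dx.
Step 4. Evaluate the standard form [assuming x > -5]: now 4*log(x - 1) - 3*log(x + 3) + 2*log(x + 5).
Answer: 4*log(x - 1) - 3*log(x + 3) + 2*log(x + 5).


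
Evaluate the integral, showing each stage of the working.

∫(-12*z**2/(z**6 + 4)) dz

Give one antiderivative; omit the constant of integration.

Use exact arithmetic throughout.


Step 1. Substitute u = z**3, turning ∫(-12*z**2/(z**6 + 4)) dz into ∫(-4/(u**2 + 4)) du: now ∫(-4/(u**2 + 4)) du.
Step 2. Evaluate the standard form: now -2*atan(u/2).
Step 3. Substitute back u = z**3: now -2*atan(z**3/2).
Answer: -2*atan(z**3/2).


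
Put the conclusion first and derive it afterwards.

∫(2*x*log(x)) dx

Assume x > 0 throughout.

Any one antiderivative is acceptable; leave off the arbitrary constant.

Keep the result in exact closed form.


The answer is x**2*log(x) - x**2/2.
Step 1. Integrate ∫(2*x*log(x)) dx by parts with u = log(x), dv = (2*x) dx, so v = x**2 [assuming x > 0]: now x**2*log(x) + ∫(-x) dx.
Step 2. Evaluate the standard form: now x**2*log(x) - x**2/2.
Answer: x**2*log(x) - x**2/2.


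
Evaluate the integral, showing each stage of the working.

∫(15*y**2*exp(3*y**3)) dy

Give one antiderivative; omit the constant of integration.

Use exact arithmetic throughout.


Step 1. Substitute u = y**3, turning ∫(15*y**2*exp(3*y**3)) dy into ∫(5*exp(3*u)) du: now ∫(5*exp(3*u)) du.
Step 2. Evaluate the standard form: now 5*exp(3*u)/3.
Step 3. Substitute back u = y**3: now 5*exp(3*y**3)/3.
Answer: 5*exp(3*y**3)/3.


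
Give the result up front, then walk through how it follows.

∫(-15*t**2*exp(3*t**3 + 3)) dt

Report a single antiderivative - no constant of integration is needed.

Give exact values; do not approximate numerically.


The answer is -5*exp(3*t**3 + 3)/3.
Step 1. Substitute u = t**3 + 1, turning ∫(-15*t**2*exp(3*t**3 + 3)) dt into ∫(-5*exp(3*u)) du: now ∫(-5*exp(3*u)) du.
Step 2. Evaluate the standard form: now -5*exp(3*u)/3.
Step 3. Substitute back u = t**3 + 1: now -5*exp(3*t**3 + 3)/3.
Answer: -5*exp(3*t**3 + 3)/3.


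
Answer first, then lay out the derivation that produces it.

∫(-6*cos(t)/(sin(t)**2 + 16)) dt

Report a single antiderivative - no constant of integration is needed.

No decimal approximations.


The answer is -3*atan(sin(t)/4)/2.
Step 1. Substitute u = sin(t), turning ∫(-6*cos(t)/(sin(t)**2 + 16)) dt into ∫(-6/(u**2 + 16)) du: now ∫(-6/(u**2 + 16)) du.
Step 2. Evaluate the standard form: now -3*atan(u/4)/2.
Step 3. Substitute back u = sin(t): now -3*atan(sin(t)/4)/2.
Answer: -3*atan(sin(t)/4)/2.


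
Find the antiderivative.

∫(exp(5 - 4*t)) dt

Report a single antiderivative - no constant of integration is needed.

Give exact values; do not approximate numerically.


Answer: -exp(5 - 4*t)/4.


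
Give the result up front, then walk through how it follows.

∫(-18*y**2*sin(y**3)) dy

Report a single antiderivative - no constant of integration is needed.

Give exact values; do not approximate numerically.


The answer is 6*cos(y**3).
Step 1. Substitute u = y**3, turning ∫(-18*y**2*sin(y**3)) dy into ∫(-6*sin(u)) du: now ∫(-6*sin(u)) du.
Step 2. Evaluate the standard form: now 6*cos(u).
Step 3. Substitute back u = y**3: now 6*cos(y**3).
Answer: 6*cos(y**3).


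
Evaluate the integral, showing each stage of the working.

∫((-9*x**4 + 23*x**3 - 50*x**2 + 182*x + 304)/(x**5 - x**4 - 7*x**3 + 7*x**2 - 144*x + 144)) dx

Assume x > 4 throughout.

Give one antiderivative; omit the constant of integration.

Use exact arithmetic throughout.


Step 1. Decompose ∫((-9*x**4 + 23*x**3 - 50*x**2 + 182*x + 304)/(x**5 - x**4 - 7*x**3 + 7*x**2 - 144*x + 144)) dx by partial fractions, (-9*x**4 + 23*x**3 - 50*x**2 + 182*x + 304)/(x**5 - x**4 - 7*x**3 + 7*x**2 - 144*x + 144) = 1/(x**2 + 9) - 5/(x + 4) - 3/(x - 1) - 1/(x - 4): now ∫(-1/(x - 4)) dx + ∫(-3/(x - 1)) dx + ∫(-5/(x + 4)) dx + ∫(1/(x**2 + 9)) dx.
Step 2. Evaluate the standard form [assuming x > 4]: now -log(x - 4) + ∫(-3/(x - 1)) dx + ∫(-5/(x + 4)) dx + ∫(1/(x**2 + 9)) dx.
Step 3. Evaluate the standard form [assuming x > 1]: now -log(x - 4) - 3*log(x - 1) + ∫(-5/(x + 4)) dx + ∫(1/(x**2 + 9)) dx.
Step 4. Evaluate the standard form [assuming x > -4]: now -log(x - 4) - 3*log(x - 1) - 5*log(x + 4) + ∫(1/(x**2 + 9)) dx.
Step 5. Evaluate the standard form: now -log(x - 4) - 3*log(x - 1) - 5*log(x + 4) + atan(x/3)/3.
Answer: -log(x - 4) - 3*log(x - 1) - 5*log(x + 4) + atan(x/3)/3.


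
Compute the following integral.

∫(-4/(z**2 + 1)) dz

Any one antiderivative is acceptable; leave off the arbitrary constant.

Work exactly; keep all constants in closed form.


Answer: -4*atan(z).


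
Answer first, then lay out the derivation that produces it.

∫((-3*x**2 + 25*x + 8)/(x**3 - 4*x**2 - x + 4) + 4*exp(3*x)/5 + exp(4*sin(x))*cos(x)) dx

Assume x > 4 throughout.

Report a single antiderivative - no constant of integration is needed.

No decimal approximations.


The answer is 4*exp(3*x)/15 + exp(4*sin(x))/4 + 4*log(x - 4) - 5*log(x - 1) - 2*log(x + 1).
Step 1. Rewrite: now ∫((-3*x**2 + 25*x + 8)/(x**3 - 4*x**2 - x + 4)) dx + ∫(exp(4*sin(x))*cos(x)) dx + ∫(4*exp(3*x)/5) dx.
Step 2. Evaluate the standard form: now 4*exp(3*x)/15 + ∫((-3*x**2 + 25*x + 8)/(x**3 - 4*x**2 - x + 4)) dx + ∫(exp(4*sin(x))*cos(x)) dx.
Step 3. Substitute u = sin(x), turning ∫(exp(4*sin(x))*cos(x)) dx into ∫(exp(4*u)) du: now 4*exp(3*x)/15 + ∫((-3*x**2 + 25*x + 8)/(x**3 - 4*x**2 - x + 4)) dx + ∫(exp(4*u)) du.
Step 4. Evaluate the standard form: now exp(4*u)/4 + 4*exp(3*x)/15 + ∫((-3*x**2 + 25*x + 8)/(x**3 - 4*x**2 - x + 4)) dx.
Step 5. Substitute back u = sin(x): now 4*exp(3*x)/15 + exp(4*sin(x))/4 + ∫((-3*x**2 + 25*x + 8)/(x**3 - 4*x**2 - x + 4)) dx.
Step 6. Decompose ∫((-3*x**2 + 25*x + 8)/(x**3 - 4*x**2 - x + 4)) dx by partial fractions, (-3*x**2 + 25*x + 8)/(x**3 - 4*x**2 - x + 4) = -2/(x + 1) - 5/(x - 1) + 4/(x - 4): now 4*exp(3*x)/15 + exp(4*sin(x))/4 + ∫(4/(x - 4)) dx + ∫(-5/(x - 1)) dx + ∫(-2/(x + 1)) dx.
Step 7. Evaluate the standard form [assuming x > 4]: now 4*exp(3*x)/15 + exp(4*sin(x))/4 + 4*log(x - 4) + ∫(-5/(x - 1)) dx + ∫(-2/(x + 1)) dx.
Step 8. Evaluate the standard form [assuming x > 1]: now 4*exp(3*x)/15 + exp(4*sin(x))/4 + 4*log(x - 4) - 5*log(x - 1) + ∫(-2/(x + 1)) dx.
Step 9. Evaluate the standard form [assuming x > -1]: now 4*exp(3*x)/15 + exp(4*sin(x))/4 + 4*log(x - 4) - 5*log(x - 1) - 2*log(x + 1).
Answer: 4*exp(3*x)/15 + exp(4*sin(x))/4 + 4*log(x - 4) - 5*log(x - 1) - 2*log(x + 1).


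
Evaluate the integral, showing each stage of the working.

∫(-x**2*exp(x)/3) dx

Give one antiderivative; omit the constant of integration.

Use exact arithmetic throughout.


Step 1. Integrate ∫(-x**2*exp(x)/3) dx by parts with u = x**2, dv = (-exp(x)/3) dx, so v = -exp(x)/3: now -x**2*exp(x)/3 + ∫(2*x*exp(x)/3) dx.
Step 2. Integrate ∫(2*x*exp(x)/3) dx by parts with u = x, dv = (2*exp(x)/3) dx, so v = 2*exp(x)/3: now -x**2*exp(x)/3 + 2*x*exp(x)/3 + ∫(-2*exp(x)/3) dx.
Step 3. Evaluate the standard form: now -x**2*exp(x)/3 + 2*x*exp(x)/3 - 2*exp(x)/3.
Answer: -x**2*exp(x)/3 + 2*x*exp(x)/3 - 2*exp(x)/3.


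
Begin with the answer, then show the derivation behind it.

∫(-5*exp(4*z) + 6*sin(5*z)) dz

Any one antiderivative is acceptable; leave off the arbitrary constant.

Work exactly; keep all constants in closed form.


The answer is -5*exp(4*z)/4 - 6*cos(5*z)/5.
Step 1. Rewrite: now ∫(-5*exp(4*z)) dz + ∫(6*sin(5*z)) dz.
Step 2. Evaluate the standard form: now -5*exp(4*z)/4 + ∫(6*sin(5*z)) dz.
Step 3. Evaluate the standard form: now -5*exp(4*z)/4 - 6*cos(5*z)/5.
Answer: -5*exp(4*z)/4 - 6*cos(5*z)/5.


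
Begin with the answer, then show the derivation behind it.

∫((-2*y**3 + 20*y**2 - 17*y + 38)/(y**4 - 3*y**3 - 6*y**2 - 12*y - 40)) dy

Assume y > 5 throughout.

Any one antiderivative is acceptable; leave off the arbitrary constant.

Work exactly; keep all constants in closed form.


The answer is log(y - 5) - 3*log(y + 2) + 3*atan(y/2)/2.
Step 1. Decompose ∫((-2*y**3 + 20*y**2 - 17*y + 38)/(y**4 - 3*y**3 - 6*y**2 - 12*y - 40)) dy by partial fractions, (-2*y**3 + 20*y**2 - 17*y + 38)/(y**4 - 3*y**3 - 6*y**2 - 12*y - 40) = 3/(y**2 + 4) - 3/(y + 2) + 1/(y - 5): now ∫(1/(y - 5)) dy + ∫(-3/(y + 2)) dy + ∫(3/(y**2 + 4)) dy.
Step 2. Evaluate the standard form [assuming y > -2]: now -3*log(y + 2) + ∫(1/(y - 5)) dy + ∫(3/(y**2 + 4)) dy.
Step 3. Evaluate the standard form [assuming y > 5]: now log(y - 5) - 3*log(y + 2) + ∫(3/(y**2 + 4)) dy.
Step 4. Evaluate the standard form: now log(y - 5) - 3*log(y + 2) + 3*atan(y/2)/2.
Answer: log(y - 5) - 3*log(y + 2) + 3*atan(y/2)/2.


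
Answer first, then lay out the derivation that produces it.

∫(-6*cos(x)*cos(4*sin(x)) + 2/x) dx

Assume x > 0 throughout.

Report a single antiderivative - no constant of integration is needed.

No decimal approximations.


The answer is 2*log(x) - 3*sin(4*sin(x))/2.
Step 1. Rewrite: now ∫(2/x) dx + ∫(-6*cos(x)*cos(4*sin(x))) dx.
Step 2. Substitute u = sin(x), turning ∫(-6*cos(x)*cos(4*sin(x))) dx into ∫(-6*cos(4*u)) du: now ∫(2/x) dx + ∫(-6*cos(4*u)) du.
Step 3. Evaluate the standard form: now -3*sin(4*u)/2 + ∫(2/x) dx.
Step 4. Substitute back u = sin(x): now -3*sin(4*sin(x))/2 + ∫(2/x) dx.
Step 5. Evaluate the standard form [assuming x > 0]: now 2*log(x) - 3*sin(4*sin(x))/2.
Answer: 2*log(x) - 3*sin(4*sin(x))/2.


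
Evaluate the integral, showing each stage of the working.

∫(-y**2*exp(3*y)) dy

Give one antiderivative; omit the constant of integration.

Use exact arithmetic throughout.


Step 1. Integrate ∫(-y**2*exp(3*y)) dy by parts with u = y**2, dv = (-exp(3*y)) dy, so v = -exp(3*y)/3: now -y**2*exp(3*y)/3 + ∫(2*y*exp(3*y)/3) dy.
Step 2. Integrate ∫(2*y*exp(3*y)/3) dy by parts with u = y, dv = (2*exp(3*y)/3) dy, so v = 2*exp(3*y)/9: now -y**2*exp(3*y)/3 + 2*y*exp(3*y)/9 + ∫(-2*exp(3*y)/9) dy.
Step 3. Evaluate the standard form: now -y**2*exp(3*y)/3 + 2*y*exp(3*y)/9 - 2*exp(3*y)/27.
Answer: -y**2*exp(3*y)/3 + 2*y*exp(3*y)/9 - 2*exp(3*y)/27.


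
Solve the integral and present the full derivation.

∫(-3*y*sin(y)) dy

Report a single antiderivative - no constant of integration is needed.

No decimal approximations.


Step 1. Integrate ∫(-3*y*sin(y)) dy by parts with u = y, dv = (-3*sin(y)) dy, so v = 3*cos(y): now 3*y*cos(y) + ∫(-3*cos(y)) dy.
Step 2. Evaluate the standard form: now 3*y*cos(y) - 3*sin(y).
Answer: 3*y*cos(y) - 3*sin(y).


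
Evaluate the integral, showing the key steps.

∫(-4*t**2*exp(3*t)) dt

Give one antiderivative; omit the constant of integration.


Step 1. Integrate ∫(-4*t**2*exp(3*t)) dt by parts with u = t**2, dv = (-4*exp(3*t)) dt, so v = -4*exp(3*t)/3: now -4*t**2*exp(3*t)/3 + ∫(8*t*exp(3*t)/3) dt.
Step 2. Integrate ∫(8*t*exp(3*t)/3) dt by parts with u = t, dv = (8*exp(3*t)/3) dt, so v = 8*exp(3*t)/9: now -4*t**2*exp(3*t)/3 + 8*t*exp(3*t)/9 + ∫(-8*exp(3*t)/9) dt.
Step 3. Evaluate the standard form: now -4*t**2*exp(3*t)/3 + 8*t*exp(3*t)/9 - 8*exp(3*t)/27.
Answer: -4*t**2*exp(3*t)/3 + 8*t*exp(3*t)/9 - 8*exp(3*t)/27.


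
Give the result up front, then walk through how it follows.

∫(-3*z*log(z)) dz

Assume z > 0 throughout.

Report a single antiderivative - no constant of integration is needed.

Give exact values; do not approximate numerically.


The answer is -3*z**2*log(z)/2 + 3*z**2/4.
Step 1. Integrate ∫(-3*z*log(z)) dz by parts with u = log(z), dv = (-3*z) dz, so v = -3*z**2/2 [assuming z > 0]: now -3*z**2*log(z)/2 + ∫(3*z/2) dz.
Step 2. Evaluate the standard form: now -3*z**2*log(z)/2 + 3*z**2/4.
Answer: -3*z**2*log(z)/2 + 3*z**2/4.


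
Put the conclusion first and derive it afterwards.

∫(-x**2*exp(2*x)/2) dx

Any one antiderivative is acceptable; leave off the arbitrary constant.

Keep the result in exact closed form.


The answer is -x**2*exp(2*x)/4 + x*exp(2*x)/4 - exp(2*x)/8.
Step 1. Integrate ∫(-x**2*exp(2*x)/2) dx by parts with u = x**2, dv = (-exp(2*x)/2) dx, so v = -exp(2*x)/4: now -x**2*exp(2*x)/4 + ∫(x*exp(2*x)/2) dx.
Step 2. Integrate ∫(x*exp(2*x)/2) dx by parts with u = x, dv = (exp(2*x)/2) dx, so v = exp(2*x)/4: now -x**2*exp(2*x)/4 + x*exp(2*x)/4 + ∫(-exp(2*x)/4) dx.
Step 3. Evaluate the standard form: now -x**2*exp(2*x)/4 + x*exp(2*x)/4 - exp(2*x)/8.
Answer: -x**2*exp(2*x)/4 + x*exp(2*x)/4 - exp(2*x)/8.


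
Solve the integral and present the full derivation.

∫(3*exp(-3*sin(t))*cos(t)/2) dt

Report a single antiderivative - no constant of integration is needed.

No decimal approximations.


Step 1. Substitute u = sin(t), turning ∫(3*exp(-3*sin(t))*cos(t)/2) dt into ∫(3*exp(-3*u)/2) du: now ∫(3*exp(-3*u)/2) du.
Step 2. Evaluate the standard form: now -exp(-3*u)/2.
Step 3. Substitute back u = sin(t): now -exp(-3*sin(t))/2.
Answer: -exp(-3*sin(t))/2.


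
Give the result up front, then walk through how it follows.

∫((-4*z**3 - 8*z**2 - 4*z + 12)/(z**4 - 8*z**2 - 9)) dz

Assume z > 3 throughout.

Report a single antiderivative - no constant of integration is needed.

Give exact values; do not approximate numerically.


The answer is -3*log(z - 3) - log(z + 3) - 2*atan(z).
Step 1. Decompose ∫((-4*z**3 - 8*z**2 - 4*z + 12)/(z**4 - 8*z**2 - 9)) dz by partial fractions, (-4*z**3 - 8*z**2 - 4*z + 12)/(z**4 - 8*z**2 - 9) = -2/(z**2 + 1) - 1/(z + 3) - 3/(z - 3): now ∫(-3/(z - 3)) dz + ∫(-1/(z + 3)) dz + ∫(-2/(z**2 + 1)) dz.
Step 2. Evaluate the standard form [assuming z > -3]: now -log(z + 3) + ∫(-3/(z - 3)) dz + ∫(-2/(z**2 + 1)) dz.
Step 3. Evaluate the standard form [assuming z > 3]: now -3*log(z - 3) - log(z + 3) + ∫(-2/(z**2 + 1)) dz.
Step 4. Evaluate the standard form: now -3*log(z - 3) - log(z + 3) - 2*atan(z).
Answer: -3*log(z - 3) - log(z + 3) - 2*atan(z).


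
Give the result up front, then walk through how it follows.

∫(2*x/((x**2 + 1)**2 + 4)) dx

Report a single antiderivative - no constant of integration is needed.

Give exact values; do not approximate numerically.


The answer is atan(x**2/2 + 1/2)/2.
Step 1. Substitute u = x**2 + 1, turning ∫(2*x/((x**2 + 1)**2 + 4)) dx into ∫(1/(u**2 + 4)) du: now ∫(1/(u**2 + 4)) du.
Step 2. Evaluate the standard form: now atan(u/2)/2.
Step 3. Substitute back u = x**2 + 1: now atan(x**2/2 + 1/2)/2.
Answer: atan(x**2/2 + 1/2)/2.


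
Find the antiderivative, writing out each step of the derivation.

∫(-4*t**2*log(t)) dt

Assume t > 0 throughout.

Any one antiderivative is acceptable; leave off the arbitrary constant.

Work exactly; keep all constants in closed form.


Step 1. Integrate ∫(-4*t**2*log(t)) dt by parts with u = log(t), dv = (-4*t**2) dt, so v = -4*t**3/3 [assuming t > 0]: now -4*t**3*log(t)/3 + ∫(4*t**2/3) dt.
Step 2. Evaluate the standard form: now -4*t**3*log(t)/3 + 4*t**3/9.
Answer: -4*t**3*log(t)/3 + 4*t**3/9.


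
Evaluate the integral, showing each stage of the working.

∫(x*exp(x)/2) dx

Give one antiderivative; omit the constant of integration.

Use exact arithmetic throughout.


Step 1. Integrate ∫(x*exp(x)/2) dx by parts with u = x, dv = (exp(x)/2) dx, so v = exp(x)/2: now x*exp(x)/2 + ∫(-exp(x)/2) dx.
Step 2. Evaluate the standard form: now x*exp(x)/2 - exp(x)/2.
Answer: x*exp(x)/2 - exp(x)/2.


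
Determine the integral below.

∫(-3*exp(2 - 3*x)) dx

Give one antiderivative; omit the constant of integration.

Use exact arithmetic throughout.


Answer: exp(2 - 3*x).


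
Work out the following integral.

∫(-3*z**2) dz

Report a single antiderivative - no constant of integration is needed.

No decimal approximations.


Answer: -z**3.


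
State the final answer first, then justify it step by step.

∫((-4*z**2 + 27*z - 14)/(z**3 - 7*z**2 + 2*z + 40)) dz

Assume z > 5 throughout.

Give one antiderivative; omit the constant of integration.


The answer is 3*log(z - 5) - 5*log(z - 4) - 2*log(z + 2).
Step 1. Decompose ∫((-4*z**2 + 27*z - 14)/(z**3 - 7*z**2 + 2*z + 40)) dz by partial fractions, (-4*z**2 + 27*z - 14)/(z**3 - 7*z**2 + 2*z + 40) = -2/(z + 2) - 5/(z - 4) + 3/(z - 5): now ∫(3/(z - 5)) dz + ∫(-5/(z - 4)) dz + ∫(-2/(z + 2)) dz.
Step 2. Evaluate the standard form [assuming z > 4]: now -5*log(z - 4) + ∫(3/(z - 5)) dz + ∫(-2/(z + 2)) dz.
Step 3. Evaluate the standard form [assuming z > -2]: now -5*log(z - 4) - 2*log(z + 2) + ∫(3/(z - 5)) dz.
Step 4. Evaluate the standard form [assuming z > 5]: now 3*log(z - 5) - 5*log(z - 4) - 2*log(z + 2).
Answer: 3*log(z - 5) - 5*log(z - 4) - 2*log(z + 2).


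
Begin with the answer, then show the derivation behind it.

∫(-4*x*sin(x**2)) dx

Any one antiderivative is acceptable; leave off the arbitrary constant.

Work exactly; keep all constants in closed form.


The answer is 2*cos(x**2).
Step 1. Substitute u = x**2, turning ∫(-4*x*sin(x**2)) dx into ∫(-2*sin(u)) du: now ∫(-2*sin(u)) du.
Step 2. Evaluate the standard form: now 2*cos(u).
Step 3. Substitute back u = x**2: now 2*cos(x**2).
Answer: 2*cos(x**2).


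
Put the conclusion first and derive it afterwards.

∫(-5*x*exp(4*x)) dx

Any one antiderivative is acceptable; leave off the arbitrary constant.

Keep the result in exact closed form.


The answer is -5*x*exp(4*x)/4 + 5*exp(4*x)/16.
Step 1. Integrate ∫(-5*x*exp(4*x)) dx by parts with u = x, dv = (-5*exp(4*x)) dx, so v = -5*exp(4*x)/4: now -5*x*exp(4*x)/4 + ∫(5*exp(4*x)/4) dx.
Step 2. Evaluate the standard form: now -5*x*exp(4*x)/4 + 5*exp(4*x)/16.
Answer: -5*x*exp(4*x)/4 + 5*exp(4*x)/16.


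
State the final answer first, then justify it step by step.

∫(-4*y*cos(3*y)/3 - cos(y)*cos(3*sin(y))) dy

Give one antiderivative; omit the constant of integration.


The answer is -4*y*sin(3*y)/9 - sin(3*sin(y))/3 - 4*cos(3*y)/27.
Step 1. Rewrite: now ∫(-4*y*cos(3*y)/3) dy + ∫(-cos(y)*cos(3*sin(y))) dy.
Step 2. Substitute u = sin(y), turning ∫(-cos(y)*cos(3*sin(y))) dy into ∫(-cos(3*u)) du: now ∫(-4*y*cos(3*y)/3) dy + ∫(-cos(3*u)) du.
Step 3. Evaluate the standard form: now -sin(3*u)/3 + ∫(-4*y*cos(3*y)/3) dy.
Step 4. Substitute back u = sin(y): now -sin(3*sin(y))/3 + ∫(-4*y*cos(3*y)/3) dy.
Step 5. Integrate ∫(-4*y*cos(3*y)/3) dy by parts with u = y, dv = (-4*cos(3*y)/3) dy, so v = -4*sin(3*y)/9: now -4*y*sin(3*y)/9 - sin(3*sin(y))/3 + ∫(4*sin(3*y)/9) dy.
Step 6. Evaluate the standard form: now -4*y*sin(3*y)/9 - sin(3*sin(y))/3 - 4*cos(3*y)/27.
Answer: -4*y*sin(3*y)/9 - sin(3*sin(y))/3 - 4*cos(3*y)/27.


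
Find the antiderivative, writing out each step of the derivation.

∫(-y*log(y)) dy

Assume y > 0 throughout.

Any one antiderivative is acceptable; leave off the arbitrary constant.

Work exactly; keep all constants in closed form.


Step 1. Integrate ∫(-y*log(y)) dy by parts with u = log(y), dv = (-y) dy, so v = -y**2/2 [assuming y > 0]: now -y**2*log(y)/2 + ∫(y/2) dy.
Step 2. Evaluate the standard form: now -y**2*log(y)/2 + y**2/4.
Answer: -y**2*log(y)/2 + y**2/4.


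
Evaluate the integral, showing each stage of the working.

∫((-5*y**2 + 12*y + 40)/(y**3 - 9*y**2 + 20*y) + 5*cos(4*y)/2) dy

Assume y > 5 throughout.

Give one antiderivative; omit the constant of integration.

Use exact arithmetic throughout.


Step 1. Rewrite: now ∫((-5*y**2 + 12*y + 40)/(y**3 - 9*y**2 + 20*y)) dy + ∫(5*cos(4*y)/2) dy.
Step 2. Evaluate the standard form: now 5*sin(4*y)/8 + ∫((-5*y**2 + 12*y + 40)/(y**3 - 9*y**2 + 20*y)) dy.
Step 3. Decompose ∫((-5*y**2 + 12*y + 40)/(y**3 - 9*y**2 + 20*y)) dy by partial fractions, (-5*y**2 + 12*y + 40)/(y**3 - 9*y**2 + 20*y) = -2/(y - 4) - 5/(y - 5) + 2/y: now 5*sin(4*y)/8 + ∫(2/y) dy + ∫(-5/(y - 5)) dy + ∫(-2/(y - 4)) dy.
Step 4. Evaluate the standard form [assuming y > 0]: now 2*log(y) + 5*sin(4*y)/8 + ∫(-5/(y - 5)) dy + ∫(-2/(y - 4)) dy.
Step 5. Evaluate the standard form [assuming y > 4]: now 2*log(y) - 2*log(y - 4) + 5*sin(4*y)/8 + ∫(-5/(y - 5)) dy.
Step 6. Evaluate the standard form [assuming y > 5]: now 2*log(y) - 5*log(y - 5) - 2*log(y - 4) + 5*sin(4*y)/8.
Answer: 2*log(y) - 5*log(y - 5) - 2*log(y - 4) + 5*sin(4*y)/8.
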